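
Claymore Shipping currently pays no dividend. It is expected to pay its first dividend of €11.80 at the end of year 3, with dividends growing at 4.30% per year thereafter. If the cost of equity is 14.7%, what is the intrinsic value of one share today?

Deferred-dividend DDM. At t=2 the remaining stream is a growing perpetuity with first payment D_3 = 11.80.
V_2 = D_3/(r−g) = 11.80/(0.147−0.043) = 113.4615
P₀ = V_2/(1+r)^2 = 113.4615/(1+0.147)^2 = 86.2426

€86.24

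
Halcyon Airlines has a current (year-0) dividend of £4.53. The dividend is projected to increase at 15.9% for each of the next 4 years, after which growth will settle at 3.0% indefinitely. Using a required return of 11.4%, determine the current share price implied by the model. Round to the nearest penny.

£85.11

Two-stage DDM. Project D₁…D_4 at 0.159, terminal growth 0.03, discount at r = 0.114.
D_1 = 5.2503
D_2 = 6.0851
D_3 = 7.0526
D_4 = 8.1739
Terminal value at t=4: TV = D_5/(r−g) = 8.4192/(0.114−0.03) = 100.2282
P₀ = 5.2503/(1+0.114)^1 + 6.0851/(1+0.114)^2 + 7.0526/(1+0.114)^3 + 8.1739/(1+0.114)^4 + 100.2282/(1+0.114)^4 = 85.1056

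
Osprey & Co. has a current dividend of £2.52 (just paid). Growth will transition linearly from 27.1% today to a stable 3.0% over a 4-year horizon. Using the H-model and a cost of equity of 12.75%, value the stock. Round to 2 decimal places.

H-model: P₀ = D₀[(1+g_L) + H(g_S−g_L)]/(r−g_L), with H = 4/2 = 2.
P₀ = 2.52 × [(1+0.03) + 2×(0.271−0.03)] / (0.1275−0.03)
   = 2.52 × 1.5120 / 0.0975 = 39.0794

£39.08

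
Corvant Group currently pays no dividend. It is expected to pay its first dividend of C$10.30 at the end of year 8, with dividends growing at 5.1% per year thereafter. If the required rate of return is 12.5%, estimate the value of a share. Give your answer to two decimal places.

C$61.03

Deferred-dividend DDM. At t=7 the remaining stream is a growing perpetuity with first payment D_8 = 10.30.
V_7 = D_8/(r−g) = 10.30/(0.125−0.051) = 139.1892
P₀ = V_7/(1+r)^7 = 139.1892/(1+0.125)^7 = 61.0292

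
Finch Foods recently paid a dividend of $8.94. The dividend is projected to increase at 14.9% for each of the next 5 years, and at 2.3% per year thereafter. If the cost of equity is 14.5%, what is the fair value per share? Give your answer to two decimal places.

Two-stage DDM. Project D₁…D_5 at 0.149, terminal growth 0.023, discount at r = 0.145.
D_1 = 10.2721
D_2 = 11.8026
D_3 = 13.5612
D_4 = 15.5818
D_5 = 17.9035
Terminal value at t=5: TV = D_6/(r−g) = 18.3153/(0.145−0.023) = 150.1252
P₀ = 10.2721/(1+0.145)^1 + 11.8026/(1+0.145)^2 + 13.5612/(1+0.145)^3 + 15.5818/(1+0.145)^4 + 17.9035/(1+0.145)^5 + 150.1252/(1+0.145)^5 = 121.4534

$121.45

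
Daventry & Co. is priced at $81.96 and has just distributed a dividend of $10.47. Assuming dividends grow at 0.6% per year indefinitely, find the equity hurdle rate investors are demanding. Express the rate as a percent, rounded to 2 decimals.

13.45%

Rearranging the constant-growth DDM: r = D₁/P₀ + g.
D₁ = 10.47 × (1 + 0.006) = 10.5328.
r = 10.5328 / 81.96 + 0.006 = 0.12851 + 0.006 = 0.13451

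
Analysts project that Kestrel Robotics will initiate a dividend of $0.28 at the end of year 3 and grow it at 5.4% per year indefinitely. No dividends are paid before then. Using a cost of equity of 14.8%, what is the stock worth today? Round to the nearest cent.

$2.26

Deferred-dividend DDM. At t=2 the remaining stream is a growing perpetuity with first payment D_3 = 0.28.
V_2 = D_3/(r−g) = 0.28/(0.148−0.054) = 2.9787
P₀ = V_2/(1+r)^2 = 2.9787/(1+0.148)^2 = 2.2602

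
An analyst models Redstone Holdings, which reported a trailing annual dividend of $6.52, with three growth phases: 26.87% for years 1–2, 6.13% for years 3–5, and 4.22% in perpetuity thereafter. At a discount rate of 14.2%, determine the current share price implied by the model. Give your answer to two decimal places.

$103.63

Three-stage DDM. Project D₁…D_5; terminal Gordon value at t=5 with g = 0.0422; discount at r = 0.142.
D_1 = 8.2719
D_2 = 10.4946
D_3 = 11.1379
D_4 = 11.8207
D_5 = 12.5453
TV_5 = 13.0747/(0.142−0.0422) = 131.0088
P₀ = Σ Dₜ/(1+r)ᵗ + TV_5/(1+r)^5 = 103.6255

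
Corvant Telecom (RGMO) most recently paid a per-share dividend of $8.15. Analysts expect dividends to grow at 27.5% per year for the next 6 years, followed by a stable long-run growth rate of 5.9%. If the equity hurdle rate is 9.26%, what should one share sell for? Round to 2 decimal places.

Two-stage DDM. Project D₁…D_6 at 0.275, terminal growth 0.059, discount at r = 0.0926.
D_1 = 10.3912
D_2 = 13.2488
D_3 = 16.8923
D_4 = 21.5377
D_5 = 27.4605
D_6 = 35.0121
Terminal value at t=6: TV = D_7/(r−g) = 37.0779/(0.0926−0.059) = 1103.5078
P₀ = 10.3912/(1+0.0926)^1 + 13.2488/(1+0.0926)^2 + 16.8923/(1+0.0926)^3 + 21.5377/(1+0.0926)^4 + 27.4605/(1+0.0926)^5 + 35.0121/(1+0.0926)^6 + 1103.5078/(1+0.0926)^6 = 735.5361

$735.54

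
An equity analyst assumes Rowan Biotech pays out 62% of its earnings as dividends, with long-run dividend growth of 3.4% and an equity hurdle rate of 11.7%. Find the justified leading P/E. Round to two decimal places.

Justified leading P/E = b/(r−g) = 0.62/(0.117−0.034) = 7.4699

7.47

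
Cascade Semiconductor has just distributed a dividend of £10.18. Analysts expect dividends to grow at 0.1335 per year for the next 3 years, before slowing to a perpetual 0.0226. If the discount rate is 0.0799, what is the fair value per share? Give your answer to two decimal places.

Two-stage DDM. Project D₁…D_3 at 0.1335, terminal growth 0.0226, discount at r = 0.0799.
D_1 = 11.5390
D_2 = 13.0795
D_3 = 14.8256
Terminal value at t=3: TV = D_4/(r−g) = 15.1607/(0.0799−0.0226) = 264.5840
P₀ = 11.5390/(1+0.0799)^1 + 13.0795/(1+0.0799)^2 + 14.8256/(1+0.0799)^3 + 264.5840/(1+0.0799)^3 = 243.7669

£243.77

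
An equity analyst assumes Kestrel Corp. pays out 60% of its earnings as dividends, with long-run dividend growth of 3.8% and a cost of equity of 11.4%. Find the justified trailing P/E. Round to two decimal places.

Justified trailing P/E = b(1+g)/(r−g) = 0.60×(1+0.038)/(0.114−0.038) = 8.1947

8.19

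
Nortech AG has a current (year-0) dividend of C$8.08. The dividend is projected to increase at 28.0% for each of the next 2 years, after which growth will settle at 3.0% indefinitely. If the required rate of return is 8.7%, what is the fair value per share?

C$223.18

Two-stage DDM. Project D₁…D_2 at 0.28, terminal growth 0.03, discount at r = 0.087.
D_1 = 10.3424
D_2 = 13.2383
Terminal value at t=2: TV = D_3/(r−g) = 13.6354/(0.087−0.03) = 239.2179
P₀ = 10.3424/(1+0.087)^1 + 13.2383/(1+0.087)^2 + 239.2179/(1+0.087)^2 = 223.1764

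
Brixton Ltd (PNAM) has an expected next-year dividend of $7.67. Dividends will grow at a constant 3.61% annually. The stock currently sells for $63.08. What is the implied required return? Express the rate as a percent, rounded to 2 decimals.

Rearranging the constant-growth DDM: r = D₁/P₀ + g.
r = 7.6700 / 63.08 + 0.0361 = 0.12159 + 0.0361 = 0.15769

15.77%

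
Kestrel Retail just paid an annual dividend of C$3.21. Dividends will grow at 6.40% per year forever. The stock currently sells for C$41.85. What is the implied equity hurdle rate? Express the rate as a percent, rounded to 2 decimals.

14.56%

Rearranging the constant-growth DDM: r = D₁/P₀ + g.
D₁ = 3.21 × (1 + 0.064) = 3.4154.
r = 3.4154 / 41.85 + 0.064 = 0.08161 + 0.064 = 0.14561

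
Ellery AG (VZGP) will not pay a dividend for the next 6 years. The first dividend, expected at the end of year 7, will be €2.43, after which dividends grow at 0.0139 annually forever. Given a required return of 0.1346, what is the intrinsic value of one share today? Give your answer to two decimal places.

Deferred-dividend DDM. At t=6 the remaining stream is a growing perpetuity with first payment D_7 = 2.43.
V_6 = D_7/(r−g) = 2.43/(0.1346−0.0139) = 20.1326
P₀ = V_6/(1+r)^6 = 20.1326/(1+0.1346)^6 = 9.4372

€9.44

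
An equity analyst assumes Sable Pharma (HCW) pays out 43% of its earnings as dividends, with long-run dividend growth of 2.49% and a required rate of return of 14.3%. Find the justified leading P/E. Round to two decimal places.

3.64

Justified leading P/E = b/(r−g) = 0.43/(0.143−0.0249) = 3.6410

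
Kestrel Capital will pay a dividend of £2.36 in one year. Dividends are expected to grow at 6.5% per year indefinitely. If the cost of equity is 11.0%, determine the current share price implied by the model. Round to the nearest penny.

Gordon growth model: P₀ = D₁/(r − g), with D₁ = 2.36 given directly.
P₀ = 2.3600 / (0.11 − 0.065) = 2.3600 / 0.045 = 52.4444

£52.44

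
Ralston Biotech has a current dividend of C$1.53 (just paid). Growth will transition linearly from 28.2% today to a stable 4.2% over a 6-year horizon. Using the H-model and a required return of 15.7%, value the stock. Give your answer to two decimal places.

C$23.44

H-model: P₀ = D₀[(1+g_L) + H(g_S−g_L)]/(r−g_L), with H = 6/2 = 3.
P₀ = 1.53 × [(1+0.042) + 3×(0.282−0.042)] / (0.157−0.042)
   = 1.53 × 1.7620 / 0.115 = 23.4423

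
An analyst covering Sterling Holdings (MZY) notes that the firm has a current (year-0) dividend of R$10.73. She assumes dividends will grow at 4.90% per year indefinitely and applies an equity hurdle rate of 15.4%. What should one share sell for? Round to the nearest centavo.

R$107.20

Gordon growth model: P₀ = D₁/(r − g). D₁ = 10.73 × (1 + 0.049) = 11.2558.
P₀ = 11.2558 / (0.154 − 0.049) = 11.2558 / 0.105 = 107.1978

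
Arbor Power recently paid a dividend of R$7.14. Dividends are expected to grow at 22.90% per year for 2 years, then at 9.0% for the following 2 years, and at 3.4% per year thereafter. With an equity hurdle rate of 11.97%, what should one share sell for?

R$131.32

Three-stage DDM. Project D₁…D_4; terminal Gordon value at t=4 with g = 0.034; discount at r = 0.1197.
D_1 = 8.7751
D_2 = 10.7845
D_3 = 11.7552
D_4 = 12.8131
TV_4 = 13.2488/(0.1197−0.034) = 154.5947
P₀ = Σ Dₜ/(1+r)ᵗ + TV_4/(1+r)^4 = 131.3176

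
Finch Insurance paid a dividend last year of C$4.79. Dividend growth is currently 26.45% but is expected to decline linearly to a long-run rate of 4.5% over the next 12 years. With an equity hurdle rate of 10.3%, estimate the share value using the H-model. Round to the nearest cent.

C$195.07

H-model: P₀ = D₀[(1+g_L) + H(g_S−g_L)]/(r−g_L), with H = 12/2 = 6.
P₀ = 4.79 × [(1+0.045) + 6×(0.2645−0.045)] / (0.103−0.045)
   = 4.79 × 2.3620 / 0.058 = 195.0686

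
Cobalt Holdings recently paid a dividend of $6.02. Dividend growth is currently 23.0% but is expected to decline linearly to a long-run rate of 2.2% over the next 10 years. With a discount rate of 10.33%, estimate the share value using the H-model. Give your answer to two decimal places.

$152.68

H-model: P₀ = D₀[(1+g_L) + H(g_S−g_L)]/(r−g_L), with H = 10/2 = 5.
P₀ = 6.02 × [(1+0.022) + 5×(0.23−0.022)] / (0.1033−0.022)
   = 6.02 × 2.0620 / 0.0813 = 152.6844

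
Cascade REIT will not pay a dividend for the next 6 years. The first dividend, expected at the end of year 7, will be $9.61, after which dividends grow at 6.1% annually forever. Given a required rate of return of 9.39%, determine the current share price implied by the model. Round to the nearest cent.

Deferred-dividend DDM. At t=6 the remaining stream is a growing perpetuity with first payment D_7 = 9.61.
V_6 = D_7/(r−g) = 9.61/(0.0939−0.061) = 292.0973
P₀ = V_6/(1+r)^6 = 292.0973/(1+0.0939)^6 = 170.4754

$170.48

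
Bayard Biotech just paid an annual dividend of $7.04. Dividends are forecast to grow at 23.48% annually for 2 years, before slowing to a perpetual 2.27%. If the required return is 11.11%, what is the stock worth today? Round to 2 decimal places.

Two-stage DDM. Project D₁…D_2 at 0.2348, terminal growth 0.0227, discount at r = 0.1111.
D_1 = 8.6930
D_2 = 10.7341
Terminal value at t=2: TV = D_3/(r−g) = 10.9778/(0.1111−0.0227) = 124.1829
P₀ = 8.6930/(1+0.1111)^1 + 10.7341/(1+0.1111)^2 + 124.1829/(1+0.1111)^2 = 117.1088

$117.11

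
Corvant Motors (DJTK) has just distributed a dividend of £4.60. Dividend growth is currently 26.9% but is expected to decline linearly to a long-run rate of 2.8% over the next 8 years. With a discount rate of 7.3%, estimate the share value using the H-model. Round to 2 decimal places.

£203.63

H-model: P₀ = D₀[(1+g_L) + H(g_S−g_L)]/(r−g_L), with H = 8/2 = 4.
P₀ = 4.60 × [(1+0.028) + 4×(0.269−0.028)] / (0.073−0.028)
   = 4.60 × 1.9920 / 0.045 = 203.6267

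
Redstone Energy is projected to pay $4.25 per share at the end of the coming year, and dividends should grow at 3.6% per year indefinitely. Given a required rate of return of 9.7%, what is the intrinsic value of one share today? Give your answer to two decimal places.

$69.67

Gordon growth model: P₀ = D₁/(r − g), with D₁ = 4.25 given directly.
P₀ = 4.2500 / (0.097 − 0.036) = 4.2500 / 0.061 = 69.6721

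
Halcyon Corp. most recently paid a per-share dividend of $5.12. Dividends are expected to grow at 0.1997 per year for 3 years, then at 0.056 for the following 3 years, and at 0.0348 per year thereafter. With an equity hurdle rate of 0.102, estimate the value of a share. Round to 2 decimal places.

Three-stage DDM. Project D₁…D_6; terminal Gordon value at t=6 with g = 0.0348; discount at r = 0.102.
D_1 = 6.1425
D_2 = 7.3691
D_3 = 8.8407
D_4 = 9.3358
D_5 = 9.8586
D_6 = 10.4107
TV_6 = 10.7730/(0.102−0.0348) = 160.3123
P₀ = Σ Dₜ/(1+r)ᵗ + TV_6/(1+r)^6 = 125.9685

$125.97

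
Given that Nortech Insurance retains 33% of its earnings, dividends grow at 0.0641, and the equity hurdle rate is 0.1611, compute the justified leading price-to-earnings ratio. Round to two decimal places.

Payout ratio b = 1 − 0.33 = 0.67.
Justified leading P/E = b/(r−g) = 0.67/(0.1611−0.0641) = 6.9072

6.91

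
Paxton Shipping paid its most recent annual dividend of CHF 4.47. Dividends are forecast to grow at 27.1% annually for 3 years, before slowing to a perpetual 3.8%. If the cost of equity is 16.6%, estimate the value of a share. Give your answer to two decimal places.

CHF 62.92

Two-stage DDM. Project D₁…D_3 at 0.271, terminal growth 0.038, discount at r = 0.166.
D_1 = 5.6814
D_2 = 7.2210
D_3 = 9.1779
Terminal value at t=3: TV = D_4/(r−g) = 9.5267/(0.166−0.038) = 74.4272
P₀ = 5.6814/(1+0.166)^1 + 7.2210/(1+0.166)^2 + 9.1779/(1+0.166)^3 + 74.4272/(1+0.166)^3 = 62.9235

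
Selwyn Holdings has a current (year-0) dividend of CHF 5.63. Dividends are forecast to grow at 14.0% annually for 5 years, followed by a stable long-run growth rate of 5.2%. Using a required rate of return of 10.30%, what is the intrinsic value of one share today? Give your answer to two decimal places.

CHF 168.07

Two-stage DDM. Project D₁…D_5 at 0.14, terminal growth 0.052, discount at r = 0.103.
D_1 = 6.4182
D_2 = 7.3167
D_3 = 8.3411
D_4 = 9.5088
D_5 = 10.8401
Terminal value at t=5: TV = D_6/(r−g) = 11.4038/(0.103−0.052) = 223.6033
P₀ = 6.4182/(1+0.103)^1 + 7.3167/(1+0.103)^2 + 8.3411/(1+0.103)^3 + 9.5088/(1+0.103)^4 + 10.8401/(1+0.103)^5 + 223.6033/(1+0.103)^5 = 168.0750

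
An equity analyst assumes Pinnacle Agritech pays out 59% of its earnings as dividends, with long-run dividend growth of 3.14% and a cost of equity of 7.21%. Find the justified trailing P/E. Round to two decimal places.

14.95

Justified trailing P/E = b(1+g)/(r−g) = 0.59×(1+0.0314)/(0.0721−0.0314) = 14.9515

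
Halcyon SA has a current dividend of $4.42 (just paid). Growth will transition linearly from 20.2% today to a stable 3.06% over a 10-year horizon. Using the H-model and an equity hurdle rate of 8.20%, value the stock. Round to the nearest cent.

$162.32

H-model: P₀ = D₀[(1+g_L) + H(g_S−g_L)]/(r−g_L), with H = 10/2 = 5.
P₀ = 4.42 × [(1+0.0306) + 5×(0.202−0.0306)] / (0.082−0.0306)
   = 4.42 × 1.8876 / 0.0514 = 162.3189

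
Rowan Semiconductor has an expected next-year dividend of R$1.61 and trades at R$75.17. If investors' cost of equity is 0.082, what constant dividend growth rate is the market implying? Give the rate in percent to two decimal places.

6.06%

From P₀ = D₁/(r − g), the implied growth is g = r − D₁/P₀.
g = 0.082 − 1.61/75.17 = 0.082 − 0.02142 = 0.06058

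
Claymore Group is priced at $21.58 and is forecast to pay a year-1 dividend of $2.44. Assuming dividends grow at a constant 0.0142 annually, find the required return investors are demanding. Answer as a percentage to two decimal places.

Rearranging the constant-growth DDM: r = D₁/P₀ + g.
r = 2.4400 / 21.58 + 0.0142 = 0.11307 + 0.0142 = 0.12727

12.73%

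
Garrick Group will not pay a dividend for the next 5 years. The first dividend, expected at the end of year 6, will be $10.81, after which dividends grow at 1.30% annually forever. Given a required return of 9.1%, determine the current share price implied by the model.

Deferred-dividend DDM. At t=5 the remaining stream is a growing perpetuity with first payment D_6 = 10.81.
V_5 = D_6/(r−g) = 10.81/(0.091−0.013) = 138.5897
P₀ = V_5/(1+r)^5 = 138.5897/(1+0.091)^5 = 89.6618

$89.66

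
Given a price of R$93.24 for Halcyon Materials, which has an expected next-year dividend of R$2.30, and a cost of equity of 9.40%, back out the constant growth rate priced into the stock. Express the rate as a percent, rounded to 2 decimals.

6.93%

From P₀ = D₁/(r − g), the implied growth is g = r − D₁/P₀.
g = 0.094 − 2.30/93.24 = 0.094 − 0.02467 = 0.06933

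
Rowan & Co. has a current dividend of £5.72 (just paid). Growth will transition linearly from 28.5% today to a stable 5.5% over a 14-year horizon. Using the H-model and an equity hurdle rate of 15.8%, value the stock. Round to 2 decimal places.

H-model: P₀ = D₀[(1+g_L) + H(g_S−g_L)]/(r−g_L), with H = 14/2 = 7.
P₀ = 5.72 × [(1+0.055) + 7×(0.285−0.055)] / (0.158−0.055)
   = 5.72 × 2.6650 / 0.103 = 147.9981

£148.00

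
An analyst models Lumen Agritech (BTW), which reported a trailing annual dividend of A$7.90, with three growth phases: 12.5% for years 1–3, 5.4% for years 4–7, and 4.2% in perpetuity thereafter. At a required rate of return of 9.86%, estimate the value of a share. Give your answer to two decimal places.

A$187.80

Three-stage DDM. Project D₁…D_7; terminal Gordon value at t=7 with g = 0.042; discount at r = 0.0986.
D_1 = 8.8875
D_2 = 9.9984
D_3 = 11.2482
D_4 = 11.8556
D_5 = 12.4959
D_6 = 13.1706
D_7 = 13.8818
TV_7 = 14.4649/(0.0986−0.042) = 255.5632
P₀ = Σ Dₜ/(1+r)ᵗ + TV_7/(1+r)^7 = 187.8024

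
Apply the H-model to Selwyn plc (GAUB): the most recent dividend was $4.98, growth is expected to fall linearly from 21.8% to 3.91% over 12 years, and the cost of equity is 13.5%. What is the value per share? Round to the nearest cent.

$109.70

H-model: P₀ = D₀[(1+g_L) + H(g_S−g_L)]/(r−g_L), with H = 12/2 = 6.
P₀ = 4.98 × [(1+0.0391) + 6×(0.218−0.0391)] / (0.135−0.0391)
   = 4.98 × 2.1125 / 0.0959 = 109.7002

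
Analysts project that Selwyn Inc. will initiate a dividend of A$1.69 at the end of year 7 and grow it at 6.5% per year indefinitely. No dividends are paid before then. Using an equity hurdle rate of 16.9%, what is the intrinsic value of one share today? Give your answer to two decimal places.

Deferred-dividend DDM. At t=6 the remaining stream is a growing perpetuity with first payment D_7 = 1.69.
V_6 = D_7/(r−g) = 1.69/(0.169−0.065) = 16.2500
P₀ = V_6/(1+r)^6 = 16.2500/(1+0.169)^6 = 6.3675

A$6.37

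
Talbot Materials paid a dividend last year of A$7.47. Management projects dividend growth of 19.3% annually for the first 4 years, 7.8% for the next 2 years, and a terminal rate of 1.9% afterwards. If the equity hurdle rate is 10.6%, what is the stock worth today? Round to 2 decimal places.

A$168.22

Three-stage DDM. Project D₁…D_6; terminal Gordon value at t=6 with g = 0.019; discount at r = 0.106.
D_1 = 8.9117
D_2 = 10.6317
D_3 = 12.6836
D_4 = 15.1315
D_5 = 16.3118
D_6 = 17.5841
TV_6 = 17.9182/(0.106−0.019) = 205.9562
P₀ = Σ Dₜ/(1+r)ᵗ + TV_6/(1+r)^6 = 168.2240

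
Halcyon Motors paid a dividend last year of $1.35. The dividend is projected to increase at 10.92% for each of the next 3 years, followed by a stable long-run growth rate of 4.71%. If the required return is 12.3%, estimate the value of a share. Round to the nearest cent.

$21.90

Two-stage DDM. Project D₁…D_3 at 0.1092, terminal growth 0.0471, discount at r = 0.123.
D_1 = 1.4974
D_2 = 1.6609
D_3 = 1.8423
Terminal value at t=3: TV = D_4/(r−g) = 1.9291/(0.123−0.0471) = 25.4161
P₀ = 1.4974/(1+0.123)^1 + 1.6609/(1+0.123)^2 + 1.8423/(1+0.123)^3 + 25.4161/(1+0.123)^3 = 21.8974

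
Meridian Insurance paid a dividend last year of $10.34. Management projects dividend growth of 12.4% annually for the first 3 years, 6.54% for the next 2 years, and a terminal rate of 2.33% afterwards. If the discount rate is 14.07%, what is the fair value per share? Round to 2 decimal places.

$123.21

Three-stage DDM. Project D₁…D_5; terminal Gordon value at t=5 with g = 0.0233; discount at r = 0.1407.
D_1 = 11.6222
D_2 = 13.0633
D_3 = 14.6832
D_4 = 15.6434
D_5 = 16.6665
TV_5 = 17.0548/(0.1407−0.0233) = 145.2713
P₀ = Σ Dₜ/(1+r)ᵗ + TV_5/(1+r)^5 = 123.2077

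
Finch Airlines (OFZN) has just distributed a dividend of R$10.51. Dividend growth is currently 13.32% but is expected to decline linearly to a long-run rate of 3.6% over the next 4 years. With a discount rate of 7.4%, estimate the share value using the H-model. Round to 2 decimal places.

R$340.30

H-model: P₀ = D₀[(1+g_L) + H(g_S−g_L)]/(r−g_L), with H = 4/2 = 2.
P₀ = 10.51 × [(1+0.036) + 2×(0.1332−0.036)] / (0.074−0.036)
   = 10.51 × 1.2304 / 0.038 = 340.3027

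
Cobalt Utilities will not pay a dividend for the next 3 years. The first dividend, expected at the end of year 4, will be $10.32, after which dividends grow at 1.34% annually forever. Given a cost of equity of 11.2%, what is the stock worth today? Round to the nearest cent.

$76.12

Deferred-dividend DDM. At t=3 the remaining stream is a growing perpetuity with first payment D_4 = 10.32.
V_3 = D_4/(r−g) = 10.32/(0.112−0.0134) = 104.6653
P₀ = V_3/(1+r)^3 = 104.6653/(1+0.112)^3 = 76.1182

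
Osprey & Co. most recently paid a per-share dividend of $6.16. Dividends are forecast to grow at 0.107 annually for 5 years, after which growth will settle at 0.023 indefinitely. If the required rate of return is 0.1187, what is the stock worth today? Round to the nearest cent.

$92.32

Two-stage DDM. Project D₁…D_5 at 0.107, terminal growth 0.023, discount at r = 0.1187.
D_1 = 6.8191
D_2 = 7.5488
D_3 = 8.3565
D_4 = 9.2506
D_5 = 10.2404
Terminal value at t=5: TV = D_6/(r−g) = 10.4760/(0.1187−0.023) = 109.4668
P₀ = 6.8191/(1+0.1187)^1 + 7.5488/(1+0.1187)^2 + 8.3565/(1+0.1187)^3 + 9.2506/(1+0.1187)^4 + 10.2404/(1+0.1187)^5 + 109.4668/(1+0.1187)^5 = 92.3232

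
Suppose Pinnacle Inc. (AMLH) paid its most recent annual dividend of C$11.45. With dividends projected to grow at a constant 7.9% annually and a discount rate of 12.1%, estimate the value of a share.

C$294.16

Gordon growth model: P₀ = D₁/(r − g). D₁ = 11.45 × (1 + 0.079) = 12.3545.
P₀ = 12.3545 / (0.121 − 0.079) = 12.3545 / 0.042 = 294.1560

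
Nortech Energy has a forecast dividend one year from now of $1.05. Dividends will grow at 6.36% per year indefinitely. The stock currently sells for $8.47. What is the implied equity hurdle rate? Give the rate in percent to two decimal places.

18.76%

Rearranging the constant-growth DDM: r = D₁/P₀ + g.
r = 1.0500 / 8.47 + 0.0636 = 0.12397 + 0.0636 = 0.18757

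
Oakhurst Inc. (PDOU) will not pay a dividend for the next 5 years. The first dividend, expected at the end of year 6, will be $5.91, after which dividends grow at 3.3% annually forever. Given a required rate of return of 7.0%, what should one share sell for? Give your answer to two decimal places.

$113.89

Deferred-dividend DDM. At t=5 the remaining stream is a growing perpetuity with first payment D_6 = 5.91.
V_5 = D_6/(r−g) = 5.91/(0.07−0.033) = 159.7297
P₀ = V_5/(1+r)^5 = 159.7297/(1+0.07)^5 = 113.8851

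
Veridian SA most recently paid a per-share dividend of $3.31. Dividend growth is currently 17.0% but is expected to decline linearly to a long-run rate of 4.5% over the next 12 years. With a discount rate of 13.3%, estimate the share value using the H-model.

H-model: P₀ = D₀[(1+g_L) + H(g_S−g_L)]/(r−g_L), with H = 12/2 = 6.
P₀ = 3.31 × [(1+0.045) + 6×(0.17−0.045)] / (0.133−0.045)
   = 3.31 × 1.7950 / 0.088 = 67.5165

$67.52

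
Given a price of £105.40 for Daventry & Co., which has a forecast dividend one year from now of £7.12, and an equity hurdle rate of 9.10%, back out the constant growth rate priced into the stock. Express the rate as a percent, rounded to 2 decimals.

2.34%

From P₀ = D₁/(r − g), the implied growth is g = r − D₁/P₀.
g = 0.091 − 7.12/105.40 = 0.091 − 0.06755 = 0.02345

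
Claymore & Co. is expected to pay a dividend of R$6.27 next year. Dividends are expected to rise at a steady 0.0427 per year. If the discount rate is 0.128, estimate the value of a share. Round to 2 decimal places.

Gordon growth model: P₀ = D₁/(r − g), with D₁ = 6.27 given directly.
P₀ = 6.2700 / (0.128 − 0.0427) = 6.2700 / 0.0853 = 73.5053

R$73.51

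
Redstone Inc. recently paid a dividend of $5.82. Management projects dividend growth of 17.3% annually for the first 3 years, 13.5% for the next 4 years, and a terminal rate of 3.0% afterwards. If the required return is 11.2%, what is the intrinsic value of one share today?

Three-stage DDM. Project D₁…D_7; terminal Gordon value at t=7 with g = 0.03; discount at r = 0.112.
D_1 = 6.8269
D_2 = 8.0079
D_3 = 9.3933
D_4 = 10.6614
D_5 = 12.1007
D_6 = 13.7342
D_7 = 15.5884
TV_7 = 16.0560/(0.112−0.03) = 195.8050
P₀ = Σ Dₜ/(1+r)ᵗ + TV_7/(1+r)^7 = 141.3444

$141.34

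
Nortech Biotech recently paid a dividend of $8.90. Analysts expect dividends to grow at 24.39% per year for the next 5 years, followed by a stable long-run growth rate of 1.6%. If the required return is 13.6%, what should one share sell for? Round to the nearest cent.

$177.52

Two-stage DDM. Project D₁…D_5 at 0.2439, terminal growth 0.016, discount at r = 0.136.
D_1 = 11.0707
D_2 = 13.7709
D_3 = 17.1296
D_4 = 21.3075
D_5 = 26.5044
Terminal value at t=5: TV = D_6/(r−g) = 26.9284/(0.136−0.016) = 224.4036
P₀ = 11.0707/(1+0.136)^1 + 13.7709/(1+0.136)^2 + 17.1296/(1+0.136)^3 + 21.3075/(1+0.136)^4 + 26.5044/(1+0.136)^5 + 224.4036/(1+0.136)^5 = 177.5194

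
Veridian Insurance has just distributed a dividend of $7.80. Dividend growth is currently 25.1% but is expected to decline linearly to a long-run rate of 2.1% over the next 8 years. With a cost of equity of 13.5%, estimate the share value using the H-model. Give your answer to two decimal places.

$132.81

H-model: P₀ = D₀[(1+g_L) + H(g_S−g_L)]/(r−g_L), with H = 8/2 = 4.
P₀ = 7.80 × [(1+0.021) + 4×(0.251−0.021)] / (0.135−0.021)
   = 7.80 × 1.9410 / 0.114 = 132.8053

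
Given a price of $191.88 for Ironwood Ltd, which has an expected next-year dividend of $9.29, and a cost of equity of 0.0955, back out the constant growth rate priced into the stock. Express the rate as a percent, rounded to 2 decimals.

From P₀ = D₁/(r − g), the implied growth is g = r − D₁/P₀.
g = 0.0955 − 9.29/191.88 = 0.0955 − 0.04842 = 0.04708

4.71%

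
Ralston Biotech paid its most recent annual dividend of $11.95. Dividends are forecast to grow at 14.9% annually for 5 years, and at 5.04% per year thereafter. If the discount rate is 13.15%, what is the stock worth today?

Two-stage DDM. Project D₁…D_5 at 0.149, terminal growth 0.0504, discount at r = 0.1315.
D_1 = 13.7305
D_2 = 15.7764
D_3 = 18.1271
D_4 = 20.8280
D_5 = 23.9314
Terminal value at t=5: TV = D_6/(r−g) = 25.1375/(0.1315−0.0504) = 309.9573
P₀ = 13.7305/(1+0.1315)^1 + 15.7764/(1+0.1315)^2 + 18.1271/(1+0.1315)^3 + 20.8280/(1+0.1315)^4 + 23.9314/(1+0.1315)^5 + 309.9573/(1+0.1315)^5 = 229.7004

$229.70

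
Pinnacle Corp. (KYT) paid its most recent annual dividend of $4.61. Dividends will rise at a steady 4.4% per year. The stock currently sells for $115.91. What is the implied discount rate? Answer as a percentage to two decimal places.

8.55%

Rearranging the constant-growth DDM: r = D₁/P₀ + g.
D₁ = 4.61 × (1 + 0.044) = 4.8128.
r = 4.8128 / 115.91 + 0.044 = 0.04152 + 0.044 = 0.08552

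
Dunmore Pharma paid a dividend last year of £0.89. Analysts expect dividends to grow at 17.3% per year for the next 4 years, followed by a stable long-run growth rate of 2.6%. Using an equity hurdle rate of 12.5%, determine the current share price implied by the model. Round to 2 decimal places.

£14.86

Two-stage DDM. Project D₁…D_4 at 0.173, terminal growth 0.026, discount at r = 0.125.
D_1 = 1.0440
D_2 = 1.2246
D_3 = 1.4364
D_4 = 1.6849
Terminal value at t=4: TV = D_5/(r−g) = 1.7287/(0.125−0.026) = 17.4620
P₀ = 1.0440/(1+0.125)^1 + 1.2246/(1+0.125)^2 + 1.4364/(1+0.125)^3 + 1.6849/(1+0.125)^4 + 17.4620/(1+0.125)^4 = 14.8577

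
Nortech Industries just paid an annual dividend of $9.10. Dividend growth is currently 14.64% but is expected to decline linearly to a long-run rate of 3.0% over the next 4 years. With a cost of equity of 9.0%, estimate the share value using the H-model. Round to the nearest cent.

H-model: P₀ = D₀[(1+g_L) + H(g_S−g_L)]/(r−g_L), with H = 4/2 = 2.
P₀ = 9.10 × [(1+0.03) + 2×(0.1464−0.03)] / (0.09−0.03)
   = 9.10 × 1.2628 / 0.06 = 191.5247

$191.52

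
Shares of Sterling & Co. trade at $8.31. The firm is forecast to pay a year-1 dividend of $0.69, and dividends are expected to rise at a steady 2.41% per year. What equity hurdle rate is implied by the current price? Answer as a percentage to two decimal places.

10.71%

Rearranging the constant-growth DDM: r = D₁/P₀ + g.
r = 0.6900 / 8.31 + 0.0241 = 0.08303 + 0.0241 = 0.10713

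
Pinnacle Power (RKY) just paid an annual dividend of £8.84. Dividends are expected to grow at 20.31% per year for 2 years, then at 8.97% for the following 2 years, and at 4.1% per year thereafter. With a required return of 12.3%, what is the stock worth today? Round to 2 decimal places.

Three-stage DDM. Project D₁…D_4; terminal Gordon value at t=4 with g = 0.041; discount at r = 0.123.
D_1 = 10.6354
D_2 = 12.7955
D_3 = 13.9432
D_4 = 15.1939
TV_4 = 15.8169/(0.123−0.041) = 192.8886
P₀ = Σ Dₜ/(1+r)ᵗ + TV_4/(1+r)^4 = 160.2945

£160.29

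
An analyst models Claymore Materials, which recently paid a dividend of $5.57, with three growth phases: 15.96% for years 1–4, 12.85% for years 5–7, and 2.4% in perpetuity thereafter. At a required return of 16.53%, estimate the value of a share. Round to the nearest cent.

$73.33

Three-stage DDM. Project D₁…D_7; terminal Gordon value at t=7 with g = 0.024; discount at r = 0.1653.
D_1 = 6.4590
D_2 = 7.4898
D_3 = 8.6852
D_4 = 10.0714
D_5 = 11.3655
D_6 = 12.8260
D_7 = 14.4741
TV_7 = 14.8215/(0.1653−0.024) = 104.8940
P₀ = Σ Dₜ/(1+r)ᵗ + TV_7/(1+r)^7 = 73.3300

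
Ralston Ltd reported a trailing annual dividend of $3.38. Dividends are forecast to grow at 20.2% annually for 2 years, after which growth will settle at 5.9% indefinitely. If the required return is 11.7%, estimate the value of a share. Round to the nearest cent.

$79.02

Two-stage DDM. Project D₁…D_2 at 0.202, terminal growth 0.059, discount at r = 0.117.
D_1 = 4.0628
D_2 = 4.8834
Terminal value at t=2: TV = D_3/(r−g) = 5.1716/(0.117−0.059) = 89.1648
P₀ = 4.0628/(1+0.117)^1 + 4.8834/(1+0.117)^2 + 89.1648/(1+0.117)^2 = 79.0152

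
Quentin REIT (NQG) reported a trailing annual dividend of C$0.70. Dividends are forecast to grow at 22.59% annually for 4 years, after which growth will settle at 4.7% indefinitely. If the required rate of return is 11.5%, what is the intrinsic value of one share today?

Two-stage DDM. Project D₁…D_4 at 0.2259, terminal growth 0.047, discount at r = 0.115.
D_1 = 0.8581
D_2 = 1.0520
D_3 = 1.2896
D_4 = 1.5810
Terminal value at t=4: TV = D_5/(r−g) = 1.6553/(0.115−0.047) = 24.3420
P₀ = 0.8581/(1+0.115)^1 + 1.0520/(1+0.115)^2 + 1.2896/(1+0.115)^3 + 1.5810/(1+0.115)^4 + 24.3420/(1+0.115)^4 = 19.3181

C$19.32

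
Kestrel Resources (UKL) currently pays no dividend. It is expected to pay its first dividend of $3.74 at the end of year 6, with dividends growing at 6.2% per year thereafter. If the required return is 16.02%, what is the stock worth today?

$18.12

Deferred-dividend DDM. At t=5 the remaining stream is a growing perpetuity with first payment D_6 = 3.74.
V_5 = D_6/(r−g) = 3.74/(0.1602−0.062) = 38.0855
P₀ = V_5/(1+r)^5 = 38.0855/(1+0.1602)^5 = 18.1174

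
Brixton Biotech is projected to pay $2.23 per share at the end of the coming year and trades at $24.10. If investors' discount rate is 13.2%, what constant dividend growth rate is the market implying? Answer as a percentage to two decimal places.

3.95%

From P₀ = D₁/(r − g), the implied growth is g = r − D₁/P₀.
g = 0.132 − 2.23/24.10 = 0.132 − 0.09253 = 0.03947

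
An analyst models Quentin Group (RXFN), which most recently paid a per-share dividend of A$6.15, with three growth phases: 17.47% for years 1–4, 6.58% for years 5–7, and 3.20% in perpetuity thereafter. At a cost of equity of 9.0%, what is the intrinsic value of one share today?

Three-stage DDM. Project D₁…D_7; terminal Gordon value at t=7 with g = 0.032; discount at r = 0.09.
D_1 = 7.2244
D_2 = 8.4865
D_3 = 9.9691
D_4 = 11.7107
D_5 = 12.4813
D_6 = 13.3025
D_7 = 14.1778
TV_7 = 14.6315/(0.09−0.032) = 252.2678
P₀ = Σ Dₜ/(1+r)ᵗ + TV_7/(1+r)^7 = 191.5637

A$191.56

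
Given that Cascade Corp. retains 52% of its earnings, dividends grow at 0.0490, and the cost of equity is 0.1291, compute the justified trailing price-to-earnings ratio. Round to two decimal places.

Payout ratio b = 1 − 0.52 = 0.48.
Justified trailing P/E = b(1+g)/(r−g) = 0.48×(1+0.049)/(0.1291−0.049) = 6.2861

6.29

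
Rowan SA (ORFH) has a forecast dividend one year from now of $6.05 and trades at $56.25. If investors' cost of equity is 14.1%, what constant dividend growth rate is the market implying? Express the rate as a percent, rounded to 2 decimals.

From P₀ = D₁/(r − g), the implied growth is g = r − D₁/P₀.
g = 0.141 − 6.05/56.25 = 0.141 − 0.10756 = 0.03344

3.34%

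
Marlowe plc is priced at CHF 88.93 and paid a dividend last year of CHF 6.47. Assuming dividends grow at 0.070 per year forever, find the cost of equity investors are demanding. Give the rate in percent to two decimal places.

14.78%

Rearranging the constant-growth DDM: r = D₁/P₀ + g.
D₁ = 6.47 × (1 + 0.07) = 6.9229.
r = 6.9229 / 88.93 + 0.07 = 0.07785 + 0.07 = 0.14785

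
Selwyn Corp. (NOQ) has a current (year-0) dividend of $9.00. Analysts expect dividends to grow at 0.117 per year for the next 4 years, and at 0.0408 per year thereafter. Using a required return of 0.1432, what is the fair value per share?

$117.36

Two-stage DDM. Project D₁…D_4 at 0.117, terminal growth 0.0408, discount at r = 0.1432.
D_1 = 10.0530
D_2 = 11.2292
D_3 = 12.5430
D_4 = 14.0106
Terminal value at t=4: TV = D_5/(r−g) = 14.5822/(0.1432−0.0408) = 142.4041
P₀ = 10.0530/(1+0.1432)^1 + 11.2292/(1+0.1432)^2 + 12.5430/(1+0.1432)^3 + 14.0106/(1+0.1432)^4 + 142.4041/(1+0.1432)^4 = 117.3587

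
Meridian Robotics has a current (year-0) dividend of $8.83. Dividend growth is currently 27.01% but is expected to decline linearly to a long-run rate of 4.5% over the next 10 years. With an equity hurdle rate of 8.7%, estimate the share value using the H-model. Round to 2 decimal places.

H-model: P₀ = D₀[(1+g_L) + H(g_S−g_L)]/(r−g_L), with H = 10/2 = 5.
P₀ = 8.83 × [(1+0.045) + 5×(0.2701−0.045)] / (0.087−0.045)
   = 8.83 × 2.1705 / 0.042 = 456.3218

$456.32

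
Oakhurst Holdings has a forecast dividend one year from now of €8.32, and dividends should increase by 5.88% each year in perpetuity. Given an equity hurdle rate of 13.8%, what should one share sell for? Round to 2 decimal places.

€105.05

Gordon growth model: P₀ = D₁/(r − g), with D₁ = 8.32 given directly.
P₀ = 8.3200 / (0.138 − 0.0588) = 8.3200 / 0.0792 = 105.0505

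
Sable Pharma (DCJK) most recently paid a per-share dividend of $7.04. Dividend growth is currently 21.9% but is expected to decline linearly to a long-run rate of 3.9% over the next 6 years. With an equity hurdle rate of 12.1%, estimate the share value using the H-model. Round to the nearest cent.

H-model: P₀ = D₀[(1+g_L) + H(g_S−g_L)]/(r−g_L), with H = 6/2 = 3.
P₀ = 7.04 × [(1+0.039) + 3×(0.219−0.039)] / (0.121−0.039)
   = 7.04 × 1.5790 / 0.082 = 135.5629

$135.56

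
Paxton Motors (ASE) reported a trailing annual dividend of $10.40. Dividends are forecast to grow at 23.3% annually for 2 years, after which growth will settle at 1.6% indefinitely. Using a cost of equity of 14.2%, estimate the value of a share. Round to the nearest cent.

$121.11

Two-stage DDM. Project D₁…D_2 at 0.233, terminal growth 0.016, discount at r = 0.142.
D_1 = 12.8232
D_2 = 15.8110
Terminal value at t=2: TV = D_3/(r−g) = 16.0640/(0.142−0.016) = 127.4919
P₀ = 12.8232/(1+0.142)^1 + 15.8110/(1+0.142)^2 + 127.4919/(1+0.142)^2 = 121.1098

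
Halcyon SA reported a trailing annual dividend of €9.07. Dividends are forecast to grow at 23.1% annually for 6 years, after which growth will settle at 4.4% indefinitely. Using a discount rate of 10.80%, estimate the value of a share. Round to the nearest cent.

Two-stage DDM. Project D₁…D_6 at 0.231, terminal growth 0.044, discount at r = 0.108.
D_1 = 11.1652
D_2 = 13.7443
D_3 = 16.9193
D_4 = 20.8276
D_5 = 25.6388
D_6 = 31.5614
Terminal value at t=6: TV = D_7/(r−g) = 32.9501/(0.108−0.044) = 514.8446
P₀ = 11.1652/(1+0.108)^1 + 13.7443/(1+0.108)^2 + 16.9193/(1+0.108)^3 + 20.8276/(1+0.108)^4 + 25.6388/(1+0.108)^5 + 31.5614/(1+0.108)^6 + 514.8446/(1+0.108)^6 = 358.1921

€358.19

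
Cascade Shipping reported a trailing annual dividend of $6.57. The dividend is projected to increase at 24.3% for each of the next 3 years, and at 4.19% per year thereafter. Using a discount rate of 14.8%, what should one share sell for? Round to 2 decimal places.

$105.05

Two-stage DDM. Project D₁…D_3 at 0.243, terminal growth 0.0419, discount at r = 0.148.
D_1 = 8.1665
D_2 = 10.1510
D_3 = 12.6177
Terminal value at t=3: TV = D_4/(r−g) = 13.1463/(0.148−0.0419) = 123.9052
P₀ = 8.1665/(1+0.148)^1 + 10.1510/(1+0.148)^2 + 12.6177/(1+0.148)^3 + 123.9052/(1+0.148)^3 = 105.0520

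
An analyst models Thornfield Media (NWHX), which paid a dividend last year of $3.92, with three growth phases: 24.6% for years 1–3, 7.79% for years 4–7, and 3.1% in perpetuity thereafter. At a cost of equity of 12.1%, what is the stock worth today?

Three-stage DDM. Project D₁…D_7; terminal Gordon value at t=7 with g = 0.031; discount at r = 0.121.
D_1 = 4.8843
D_2 = 6.0859
D_3 = 7.5830
D_4 = 8.1737
D_5 = 8.8104
D_6 = 9.4968
D_7 = 10.2366
TV_7 = 10.5539/(0.121−0.031) = 117.2655
P₀ = Σ Dₜ/(1+r)ᵗ + TV_7/(1+r)^7 = 86.8380

$86.84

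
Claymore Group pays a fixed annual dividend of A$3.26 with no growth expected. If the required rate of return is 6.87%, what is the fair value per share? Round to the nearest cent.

A$47.45

Zero-growth DDM (perpetuity): P₀ = D/r = 3.26 / 0.0687 = 47.4527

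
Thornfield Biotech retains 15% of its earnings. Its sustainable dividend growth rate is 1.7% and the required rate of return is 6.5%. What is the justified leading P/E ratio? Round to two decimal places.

17.71

Payout ratio b = 1 − 0.15 = 0.85.
Justified leading P/E = b/(r−g) = 0.85/(0.065−0.017) = 17.7083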